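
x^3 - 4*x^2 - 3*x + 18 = (x - 3)^2*(x + 2)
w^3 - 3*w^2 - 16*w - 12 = (w - 6)*(w + 1)*(w + 2)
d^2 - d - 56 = (d - 8)*(d + 7)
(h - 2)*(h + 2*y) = h^2 + 2*h*y - 2*h - 4*y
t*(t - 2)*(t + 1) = t^3 - t^2 - 2*t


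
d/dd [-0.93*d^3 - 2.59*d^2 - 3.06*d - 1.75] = -2.79*d^2 - 5.18*d - 3.06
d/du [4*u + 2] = 4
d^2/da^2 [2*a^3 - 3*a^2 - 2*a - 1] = 12*a - 6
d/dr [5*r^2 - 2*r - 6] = 10*r - 2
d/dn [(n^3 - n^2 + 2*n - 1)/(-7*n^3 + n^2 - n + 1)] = (-6*n^4 + 26*n^3 - 19*n^2 + 1)/(49*n^6 - 14*n^5 + 15*n^4 - 16*n^3 + 3*n^2 - 2*n + 1)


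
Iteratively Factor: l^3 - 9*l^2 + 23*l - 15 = (l - 1)*(l^2 - 8*l + 15) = (l - 3)*(l - 1)*(l - 5)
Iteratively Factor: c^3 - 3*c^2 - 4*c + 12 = (c - 3)*(c^2 - 4) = (c - 3)*(c - 2)*(c + 2)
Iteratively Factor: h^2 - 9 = (h - 3)*(h + 3)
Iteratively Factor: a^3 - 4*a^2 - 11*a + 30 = (a + 3)*(a^2 - 7*a + 10) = (a - 2)*(a + 3)*(a - 5)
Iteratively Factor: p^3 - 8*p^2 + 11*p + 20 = (p + 1)*(p^2 - 9*p + 20) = (p - 4)*(p + 1)*(p - 5)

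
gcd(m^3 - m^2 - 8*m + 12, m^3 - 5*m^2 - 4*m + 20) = m - 2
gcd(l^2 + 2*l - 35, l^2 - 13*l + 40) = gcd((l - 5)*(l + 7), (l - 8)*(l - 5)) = l - 5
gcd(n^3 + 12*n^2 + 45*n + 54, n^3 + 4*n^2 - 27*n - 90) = n^2 + 9*n + 18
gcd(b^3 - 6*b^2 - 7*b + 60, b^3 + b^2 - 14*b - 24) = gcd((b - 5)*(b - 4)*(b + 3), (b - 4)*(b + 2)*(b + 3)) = b^2 - b - 12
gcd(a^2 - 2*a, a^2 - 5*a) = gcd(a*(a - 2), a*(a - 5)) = a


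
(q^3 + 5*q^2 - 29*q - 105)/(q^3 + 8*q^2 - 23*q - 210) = (q + 3)/(q + 6)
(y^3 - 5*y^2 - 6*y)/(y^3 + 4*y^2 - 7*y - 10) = y*(y - 6)/(y^2 + 3*y - 10)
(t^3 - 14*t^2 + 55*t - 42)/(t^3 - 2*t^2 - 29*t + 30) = (t - 7)/(t + 5)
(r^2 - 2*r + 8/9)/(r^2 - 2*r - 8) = (-r^2 + 2*r - 8/9)/(-r^2 + 2*r + 8)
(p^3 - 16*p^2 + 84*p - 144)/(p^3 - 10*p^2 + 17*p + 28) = (p^2 - 12*p + 36)/(p^2 - 6*p - 7)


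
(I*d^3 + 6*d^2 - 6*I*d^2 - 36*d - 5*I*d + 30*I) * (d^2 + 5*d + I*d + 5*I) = I*d^5 + 5*d^4 - I*d^4 - 5*d^3 - 29*I*d^3 - 145*d^2 - I*d^2 - 5*d - 30*I*d - 150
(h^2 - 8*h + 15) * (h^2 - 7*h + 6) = h^4 - 15*h^3 + 77*h^2 - 153*h + 90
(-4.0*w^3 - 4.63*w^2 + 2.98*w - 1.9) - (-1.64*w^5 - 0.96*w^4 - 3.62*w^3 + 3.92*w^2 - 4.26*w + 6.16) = 1.64*w^5 + 0.96*w^4 - 0.38*w^3 - 8.55*w^2 + 7.24*w - 8.06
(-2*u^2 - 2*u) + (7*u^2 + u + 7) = 5*u^2 - u + 7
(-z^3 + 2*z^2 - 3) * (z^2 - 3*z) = -z^5 + 5*z^4 - 6*z^3 - 3*z^2 + 9*z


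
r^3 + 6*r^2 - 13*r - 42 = (r - 3)*(r + 2)*(r + 7)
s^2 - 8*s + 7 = (s - 7)*(s - 1)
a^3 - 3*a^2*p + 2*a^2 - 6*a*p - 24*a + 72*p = (a - 4)*(a + 6)*(a - 3*p)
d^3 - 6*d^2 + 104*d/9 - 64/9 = (d - 8/3)*(d - 2)*(d - 4/3)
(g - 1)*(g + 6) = g^2 + 5*g - 6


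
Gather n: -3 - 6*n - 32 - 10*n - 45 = -16*n - 80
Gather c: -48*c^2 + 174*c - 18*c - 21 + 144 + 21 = -48*c^2 + 156*c + 144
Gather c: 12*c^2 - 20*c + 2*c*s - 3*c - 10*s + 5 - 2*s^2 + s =12*c^2 + c*(2*s - 23) - 2*s^2 - 9*s + 5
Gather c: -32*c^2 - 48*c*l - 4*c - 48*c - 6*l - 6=-32*c^2 + c*(-48*l - 52) - 6*l - 6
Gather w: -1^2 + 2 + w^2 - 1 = w^2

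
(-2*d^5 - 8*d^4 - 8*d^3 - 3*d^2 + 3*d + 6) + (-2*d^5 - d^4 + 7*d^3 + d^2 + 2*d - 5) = -4*d^5 - 9*d^4 - d^3 - 2*d^2 + 5*d + 1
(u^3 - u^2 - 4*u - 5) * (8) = 8*u^3 - 8*u^2 - 32*u - 40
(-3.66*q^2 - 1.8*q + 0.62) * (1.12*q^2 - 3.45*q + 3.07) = -4.0992*q^4 + 10.611*q^3 - 4.3318*q^2 - 7.665*q + 1.9034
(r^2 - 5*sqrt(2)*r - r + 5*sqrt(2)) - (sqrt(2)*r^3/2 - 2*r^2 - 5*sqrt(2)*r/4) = -sqrt(2)*r^3/2 + 3*r^2 - 15*sqrt(2)*r/4 - r + 5*sqrt(2)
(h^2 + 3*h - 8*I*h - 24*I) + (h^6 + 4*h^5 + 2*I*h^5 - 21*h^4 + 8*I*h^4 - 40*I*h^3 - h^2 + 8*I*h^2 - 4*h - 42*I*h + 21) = h^6 + 4*h^5 + 2*I*h^5 - 21*h^4 + 8*I*h^4 - 40*I*h^3 + 8*I*h^2 - h - 50*I*h + 21 - 24*I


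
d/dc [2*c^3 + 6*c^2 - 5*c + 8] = 6*c^2 + 12*c - 5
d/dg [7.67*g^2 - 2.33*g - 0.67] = 15.34*g - 2.33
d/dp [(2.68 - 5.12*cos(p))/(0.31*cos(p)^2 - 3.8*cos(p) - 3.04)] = (-1.5872*cos(p)^2 + 1.6616*cos(p) - 25.7488)*sin(p)/(0.0961*cos(p)^4 - 2.356*cos(p)^3 + 12.5552*cos(p)^2 + 23.104*cos(p) + 9.2416)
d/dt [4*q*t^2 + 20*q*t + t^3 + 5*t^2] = 8*q*t + 20*q + 3*t^2 + 10*t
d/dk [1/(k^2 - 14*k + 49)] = 2*(7 - k)/(k^2 - 14*k + 49)^2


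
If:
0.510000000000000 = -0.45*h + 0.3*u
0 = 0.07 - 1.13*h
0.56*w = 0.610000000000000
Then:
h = 0.06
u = 1.79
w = 1.09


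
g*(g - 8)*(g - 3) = g^3 - 11*g^2 + 24*g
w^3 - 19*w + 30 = (w - 3)*(w - 2)*(w + 5)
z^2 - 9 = (z - 3)*(z + 3)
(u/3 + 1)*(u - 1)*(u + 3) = u^3/3 + 5*u^2/3 + u - 3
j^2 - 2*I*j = j*(j - 2*I)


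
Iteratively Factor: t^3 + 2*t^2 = (t)*(t^2 + 2*t) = t^2*(t + 2)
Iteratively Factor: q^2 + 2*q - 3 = (q + 3)*(q - 1)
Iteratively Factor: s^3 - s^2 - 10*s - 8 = (s - 4)*(s^2 + 3*s + 2) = (s - 4)*(s + 2)*(s + 1)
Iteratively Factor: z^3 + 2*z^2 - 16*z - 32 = (z + 2)*(z^2 - 16) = (z + 2)*(z + 4)*(z - 4)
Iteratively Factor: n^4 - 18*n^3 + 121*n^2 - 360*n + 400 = (n - 4)*(n^3 - 14*n^2 + 65*n - 100) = (n - 5)*(n - 4)*(n^2 - 9*n + 20) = (n - 5)*(n - 4)^2*(n - 5)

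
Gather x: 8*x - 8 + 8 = 8*x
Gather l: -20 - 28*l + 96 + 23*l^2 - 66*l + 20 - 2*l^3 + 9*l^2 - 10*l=-2*l^3 + 32*l^2 - 104*l + 96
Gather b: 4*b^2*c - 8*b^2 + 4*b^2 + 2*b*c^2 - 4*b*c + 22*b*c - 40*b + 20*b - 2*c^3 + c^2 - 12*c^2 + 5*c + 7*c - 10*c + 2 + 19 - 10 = b^2*(4*c - 4) + b*(2*c^2 + 18*c - 20) - 2*c^3 - 11*c^2 + 2*c + 11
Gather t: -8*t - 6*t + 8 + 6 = 14 - 14*t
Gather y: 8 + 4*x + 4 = 4*x + 12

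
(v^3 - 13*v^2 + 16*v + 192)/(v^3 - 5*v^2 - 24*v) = (v - 8)/v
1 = 1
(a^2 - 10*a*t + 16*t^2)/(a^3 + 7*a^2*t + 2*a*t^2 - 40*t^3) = (a - 8*t)/(a^2 + 9*a*t + 20*t^2)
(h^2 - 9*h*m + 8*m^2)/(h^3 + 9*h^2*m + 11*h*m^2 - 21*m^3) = (h - 8*m)/(h^2 + 10*h*m + 21*m^2)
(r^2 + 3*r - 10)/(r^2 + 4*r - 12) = (r + 5)/(r + 6)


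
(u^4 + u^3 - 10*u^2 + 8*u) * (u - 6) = u^5 - 5*u^4 - 16*u^3 + 68*u^2 - 48*u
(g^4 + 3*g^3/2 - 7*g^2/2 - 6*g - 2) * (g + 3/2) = g^5 + 3*g^4 - 5*g^3/4 - 45*g^2/4 - 11*g - 3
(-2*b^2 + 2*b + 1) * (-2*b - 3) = 4*b^3 + 2*b^2 - 8*b - 3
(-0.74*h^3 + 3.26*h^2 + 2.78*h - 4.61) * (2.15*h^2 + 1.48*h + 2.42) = -1.591*h^5 + 5.9138*h^4 + 9.011*h^3 + 2.0921*h^2 - 0.0952000000000011*h - 11.1562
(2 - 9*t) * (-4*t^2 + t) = 36*t^3 - 17*t^2 + 2*t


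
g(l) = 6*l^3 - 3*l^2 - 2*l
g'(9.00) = 1402.00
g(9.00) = 4113.00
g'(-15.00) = 4138.00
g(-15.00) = -20895.00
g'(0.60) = 0.88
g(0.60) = -0.98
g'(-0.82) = 15.02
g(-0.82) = -3.69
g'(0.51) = -0.38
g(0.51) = -1.00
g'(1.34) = 22.28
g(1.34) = 6.37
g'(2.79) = 121.37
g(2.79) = 101.37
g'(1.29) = 20.21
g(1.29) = 5.31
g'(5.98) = 605.81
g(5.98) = 1163.84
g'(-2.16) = 94.94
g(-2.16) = -70.14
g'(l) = 18*l^2 - 6*l - 2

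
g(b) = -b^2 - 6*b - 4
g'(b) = -2*b - 6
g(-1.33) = 2.21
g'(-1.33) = -3.34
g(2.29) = -22.98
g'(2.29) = -10.58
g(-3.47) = 4.78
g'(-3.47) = 0.94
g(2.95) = -30.40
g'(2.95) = -11.90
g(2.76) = -28.18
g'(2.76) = -11.52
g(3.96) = -43.44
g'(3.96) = -13.92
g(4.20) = -46.84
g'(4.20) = -14.40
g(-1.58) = 2.98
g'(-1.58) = -2.84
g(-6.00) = -4.00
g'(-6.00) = 6.00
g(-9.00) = -31.00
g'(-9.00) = 12.00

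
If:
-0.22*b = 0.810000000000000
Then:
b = -3.68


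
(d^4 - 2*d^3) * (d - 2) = d^5 - 4*d^4 + 4*d^3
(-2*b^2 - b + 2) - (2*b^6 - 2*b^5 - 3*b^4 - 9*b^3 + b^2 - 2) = -2*b^6 + 2*b^5 + 3*b^4 + 9*b^3 - 3*b^2 - b + 4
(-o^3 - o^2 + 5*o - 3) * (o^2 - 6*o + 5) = -o^5 + 5*o^4 + 6*o^3 - 38*o^2 + 43*o - 15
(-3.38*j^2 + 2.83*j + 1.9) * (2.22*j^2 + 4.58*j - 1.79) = -7.5036*j^4 - 9.1978*j^3 + 23.2296*j^2 + 3.6363*j - 3.401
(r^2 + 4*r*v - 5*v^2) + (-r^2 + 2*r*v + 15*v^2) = 6*r*v + 10*v^2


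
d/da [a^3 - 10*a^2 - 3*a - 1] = 3*a^2 - 20*a - 3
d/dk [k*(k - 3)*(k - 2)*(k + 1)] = 4*k^3 - 12*k^2 + 2*k + 6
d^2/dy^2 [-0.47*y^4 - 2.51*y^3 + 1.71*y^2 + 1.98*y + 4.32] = -5.64*y^2 - 15.06*y + 3.42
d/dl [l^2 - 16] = 2*l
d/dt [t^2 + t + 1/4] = 2*t + 1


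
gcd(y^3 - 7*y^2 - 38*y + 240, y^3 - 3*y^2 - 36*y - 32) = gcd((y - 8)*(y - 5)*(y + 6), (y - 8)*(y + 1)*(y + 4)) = y - 8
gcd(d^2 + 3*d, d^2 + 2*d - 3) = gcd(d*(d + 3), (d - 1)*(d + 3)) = d + 3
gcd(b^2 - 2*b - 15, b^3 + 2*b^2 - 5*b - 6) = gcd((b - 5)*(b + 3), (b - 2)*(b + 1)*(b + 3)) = b + 3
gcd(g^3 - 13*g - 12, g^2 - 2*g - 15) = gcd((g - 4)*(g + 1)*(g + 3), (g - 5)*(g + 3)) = g + 3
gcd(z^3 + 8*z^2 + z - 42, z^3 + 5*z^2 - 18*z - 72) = z + 3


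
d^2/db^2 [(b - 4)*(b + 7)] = 2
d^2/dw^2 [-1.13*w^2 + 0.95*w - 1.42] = -2.26000000000000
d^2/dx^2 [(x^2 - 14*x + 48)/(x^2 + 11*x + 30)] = 2*(-25*x^3 + 54*x^2 + 2844*x + 9888)/(x^6 + 33*x^5 + 453*x^4 + 3311*x^3 + 13590*x^2 + 29700*x + 27000)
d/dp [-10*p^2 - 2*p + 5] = -20*p - 2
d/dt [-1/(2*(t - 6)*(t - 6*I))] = (t - 3 - 3*I)/((t - 6)^2*(t - 6*I)^2)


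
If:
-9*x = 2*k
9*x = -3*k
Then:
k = 0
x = 0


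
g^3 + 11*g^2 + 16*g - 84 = (g - 2)*(g + 6)*(g + 7)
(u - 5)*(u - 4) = u^2 - 9*u + 20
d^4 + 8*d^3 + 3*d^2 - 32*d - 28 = (d - 2)*(d + 1)*(d + 2)*(d + 7)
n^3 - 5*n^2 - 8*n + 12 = (n - 6)*(n - 1)*(n + 2)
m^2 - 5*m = m*(m - 5)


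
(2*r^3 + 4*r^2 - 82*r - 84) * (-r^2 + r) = -2*r^5 - 2*r^4 + 86*r^3 + 2*r^2 - 84*r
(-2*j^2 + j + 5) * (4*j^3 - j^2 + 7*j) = -8*j^5 + 6*j^4 + 5*j^3 + 2*j^2 + 35*j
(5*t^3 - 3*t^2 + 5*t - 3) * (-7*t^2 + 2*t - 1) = -35*t^5 + 31*t^4 - 46*t^3 + 34*t^2 - 11*t + 3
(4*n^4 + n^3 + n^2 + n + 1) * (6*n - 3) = 24*n^5 - 6*n^4 + 3*n^3 + 3*n^2 + 3*n - 3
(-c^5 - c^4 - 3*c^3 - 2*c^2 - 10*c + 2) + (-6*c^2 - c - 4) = -c^5 - c^4 - 3*c^3 - 8*c^2 - 11*c - 2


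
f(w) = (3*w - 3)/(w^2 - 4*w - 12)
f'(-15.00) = -0.01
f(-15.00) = -0.18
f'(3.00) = -0.25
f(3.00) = -0.40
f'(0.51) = -0.24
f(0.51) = 0.11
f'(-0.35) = -0.46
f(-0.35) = 0.39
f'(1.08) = -0.20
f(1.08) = -0.02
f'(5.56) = -9.70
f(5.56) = -4.11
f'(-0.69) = -0.70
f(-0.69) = 0.58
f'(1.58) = -0.18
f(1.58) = -0.11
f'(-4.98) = -0.14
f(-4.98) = -0.55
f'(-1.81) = -31.19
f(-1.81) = 5.68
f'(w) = (4 - 2*w)*(3*w - 3)/(w^2 - 4*w - 12)^2 + 3/(w^2 - 4*w - 12) = 3*(w^2 - 4*w - 2*(w - 2)*(w - 1) - 12)/(-w^2 + 4*w + 12)^2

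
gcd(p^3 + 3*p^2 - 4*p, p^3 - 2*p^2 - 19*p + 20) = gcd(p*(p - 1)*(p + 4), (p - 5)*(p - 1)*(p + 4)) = p^2 + 3*p - 4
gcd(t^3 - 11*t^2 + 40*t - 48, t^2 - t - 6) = t - 3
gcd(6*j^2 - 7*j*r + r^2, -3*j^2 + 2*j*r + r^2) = -j + r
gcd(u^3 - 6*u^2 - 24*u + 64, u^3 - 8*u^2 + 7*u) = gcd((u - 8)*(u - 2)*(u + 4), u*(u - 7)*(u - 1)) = 1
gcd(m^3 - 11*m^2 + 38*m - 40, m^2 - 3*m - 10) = m - 5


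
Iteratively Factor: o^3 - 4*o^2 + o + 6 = (o + 1)*(o^2 - 5*o + 6) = (o - 3)*(o + 1)*(o - 2)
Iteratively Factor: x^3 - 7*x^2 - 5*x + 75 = (x + 3)*(x^2 - 10*x + 25) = (x - 5)*(x + 3)*(x - 5)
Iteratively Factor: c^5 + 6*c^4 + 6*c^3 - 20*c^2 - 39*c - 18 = (c - 2)*(c^4 + 8*c^3 + 22*c^2 + 24*c + 9) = (c - 2)*(c + 1)*(c^3 + 7*c^2 + 15*c + 9) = (c - 2)*(c + 1)*(c + 3)*(c^2 + 4*c + 3) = (c - 2)*(c + 1)*(c + 3)^2*(c + 1)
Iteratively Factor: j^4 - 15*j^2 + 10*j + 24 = (j - 3)*(j^3 + 3*j^2 - 6*j - 8) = (j - 3)*(j + 1)*(j^2 + 2*j - 8) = (j - 3)*(j - 2)*(j + 1)*(j + 4)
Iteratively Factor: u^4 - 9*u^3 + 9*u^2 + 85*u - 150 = (u - 2)*(u^3 - 7*u^2 - 5*u + 75) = (u - 5)*(u - 2)*(u^2 - 2*u - 15) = (u - 5)*(u - 2)*(u + 3)*(u - 5)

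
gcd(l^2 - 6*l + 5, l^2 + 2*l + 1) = 1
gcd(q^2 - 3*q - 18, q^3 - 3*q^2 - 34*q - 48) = q + 3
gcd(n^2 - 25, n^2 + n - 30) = n - 5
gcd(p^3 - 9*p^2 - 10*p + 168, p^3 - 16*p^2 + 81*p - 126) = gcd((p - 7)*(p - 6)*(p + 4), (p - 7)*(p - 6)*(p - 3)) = p^2 - 13*p + 42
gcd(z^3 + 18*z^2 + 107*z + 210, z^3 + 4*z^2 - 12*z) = z + 6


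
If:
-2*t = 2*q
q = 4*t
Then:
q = 0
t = 0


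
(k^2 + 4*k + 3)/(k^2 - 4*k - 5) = (k + 3)/(k - 5)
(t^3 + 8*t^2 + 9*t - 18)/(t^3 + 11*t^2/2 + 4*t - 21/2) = 2*(t + 6)/(2*t + 7)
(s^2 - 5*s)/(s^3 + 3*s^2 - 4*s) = (s - 5)/(s^2 + 3*s - 4)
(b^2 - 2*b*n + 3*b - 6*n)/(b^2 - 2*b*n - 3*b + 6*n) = (b + 3)/(b - 3)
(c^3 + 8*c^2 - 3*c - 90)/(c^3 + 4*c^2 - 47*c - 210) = (c - 3)/(c - 7)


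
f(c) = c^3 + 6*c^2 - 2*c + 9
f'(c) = 3*c^2 + 12*c - 2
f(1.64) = 26.27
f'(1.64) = 25.75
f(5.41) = 332.13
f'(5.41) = 150.72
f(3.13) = 92.19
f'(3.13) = 64.95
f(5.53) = 350.54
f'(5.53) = 156.10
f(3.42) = 112.34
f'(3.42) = 74.13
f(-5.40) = 37.30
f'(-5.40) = 20.68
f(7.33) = 710.55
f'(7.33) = 247.15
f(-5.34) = 38.50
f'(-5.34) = 19.47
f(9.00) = 1206.00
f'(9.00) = 349.00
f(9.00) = 1206.00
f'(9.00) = 349.00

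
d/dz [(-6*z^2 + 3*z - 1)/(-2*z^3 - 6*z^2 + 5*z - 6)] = (-12*z^4 + 12*z^3 - 18*z^2 + 60*z - 13)/(4*z^6 + 24*z^5 + 16*z^4 - 36*z^3 + 97*z^2 - 60*z + 36)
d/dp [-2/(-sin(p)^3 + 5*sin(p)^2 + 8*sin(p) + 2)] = 2*(-3*sin(p)^2 + 10*sin(p) + 8)*cos(p)/((sin(p) + 1)^2*(sin(p)^2 - 6*sin(p) - 2)^2)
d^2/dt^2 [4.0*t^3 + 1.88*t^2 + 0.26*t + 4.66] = 24.0*t + 3.76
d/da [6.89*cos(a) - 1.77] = -6.89*sin(a)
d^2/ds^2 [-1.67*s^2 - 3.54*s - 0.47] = -3.34000000000000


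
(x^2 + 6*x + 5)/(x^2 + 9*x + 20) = (x + 1)/(x + 4)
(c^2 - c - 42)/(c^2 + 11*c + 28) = (c^2 - c - 42)/(c^2 + 11*c + 28)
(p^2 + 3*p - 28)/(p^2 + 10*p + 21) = (p - 4)/(p + 3)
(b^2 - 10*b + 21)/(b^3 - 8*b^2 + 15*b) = (b - 7)/(b*(b - 5))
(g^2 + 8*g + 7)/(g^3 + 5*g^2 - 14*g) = (g + 1)/(g*(g - 2))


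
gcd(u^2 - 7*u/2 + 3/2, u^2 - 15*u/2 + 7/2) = u - 1/2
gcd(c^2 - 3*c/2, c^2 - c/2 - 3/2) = c - 3/2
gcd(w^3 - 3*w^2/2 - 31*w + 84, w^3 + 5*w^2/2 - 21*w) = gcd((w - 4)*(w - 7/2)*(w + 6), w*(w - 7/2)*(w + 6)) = w^2 + 5*w/2 - 21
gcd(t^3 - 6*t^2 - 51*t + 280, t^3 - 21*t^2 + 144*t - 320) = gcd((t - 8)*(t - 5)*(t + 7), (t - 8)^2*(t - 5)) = t^2 - 13*t + 40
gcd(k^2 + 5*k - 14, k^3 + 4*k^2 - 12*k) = k - 2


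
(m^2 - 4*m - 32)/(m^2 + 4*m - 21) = (m^2 - 4*m - 32)/(m^2 + 4*m - 21)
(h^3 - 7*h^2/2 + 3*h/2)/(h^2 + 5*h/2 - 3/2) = h*(h - 3)/(h + 3)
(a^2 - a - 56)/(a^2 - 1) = (a^2 - a - 56)/(a^2 - 1)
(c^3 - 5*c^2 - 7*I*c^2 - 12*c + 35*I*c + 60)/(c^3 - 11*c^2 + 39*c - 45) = (c^2 - 7*I*c - 12)/(c^2 - 6*c + 9)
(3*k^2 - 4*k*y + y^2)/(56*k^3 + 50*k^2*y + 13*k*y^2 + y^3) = (3*k^2 - 4*k*y + y^2)/(56*k^3 + 50*k^2*y + 13*k*y^2 + y^3)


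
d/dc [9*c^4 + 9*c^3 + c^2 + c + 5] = 36*c^3 + 27*c^2 + 2*c + 1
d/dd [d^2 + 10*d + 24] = 2*d + 10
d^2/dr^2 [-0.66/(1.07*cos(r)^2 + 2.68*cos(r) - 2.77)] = (3.022536*(1 - cos(r)^2)^2 + 5.677848*cos(r)^3 + 14.076348*cos(r)^2 - 6.45612*cos(r) - 16.415652)/(1.07*cos(r)^2 + 2.68*cos(r) - 2.77)^3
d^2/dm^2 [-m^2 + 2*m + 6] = -2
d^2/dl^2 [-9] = 0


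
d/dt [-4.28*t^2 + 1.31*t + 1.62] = 1.31 - 8.56*t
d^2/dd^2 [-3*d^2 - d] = -6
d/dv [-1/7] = 0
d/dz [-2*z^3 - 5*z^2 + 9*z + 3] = -6*z^2 - 10*z + 9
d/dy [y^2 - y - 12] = 2*y - 1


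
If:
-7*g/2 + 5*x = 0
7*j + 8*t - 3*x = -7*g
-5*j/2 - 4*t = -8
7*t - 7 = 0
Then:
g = -192/49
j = 8/5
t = 1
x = -96/35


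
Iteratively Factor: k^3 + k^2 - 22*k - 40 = (k + 4)*(k^2 - 3*k - 10) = (k + 2)*(k + 4)*(k - 5)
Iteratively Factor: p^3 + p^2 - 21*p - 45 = (p + 3)*(p^2 - 2*p - 15) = (p + 3)^2*(p - 5)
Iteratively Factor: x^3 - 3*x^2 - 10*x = (x + 2)*(x^2 - 5*x) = (x - 5)*(x + 2)*(x)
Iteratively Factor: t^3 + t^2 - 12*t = (t)*(t^2 + t - 12) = t*(t - 3)*(t + 4)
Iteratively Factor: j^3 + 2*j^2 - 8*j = (j + 4)*(j^2 - 2*j) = (j - 2)*(j + 4)*(j)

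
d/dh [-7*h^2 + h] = 1 - 14*h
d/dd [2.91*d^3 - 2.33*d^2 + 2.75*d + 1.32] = 8.73*d^2 - 4.66*d + 2.75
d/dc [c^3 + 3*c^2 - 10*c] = 3*c^2 + 6*c - 10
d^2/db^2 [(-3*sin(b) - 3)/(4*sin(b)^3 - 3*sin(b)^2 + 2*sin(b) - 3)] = 3*(64*sin(b)^6 + 172*sin(b)^5 - 79*sin(b)^4 + 15*sin(b)^3 + 241*sin(b)^2 - 31*sin(b) + 2)/((sin(b) - 1)^2*(4*sin(b)^2 + sin(b) + 3)^3)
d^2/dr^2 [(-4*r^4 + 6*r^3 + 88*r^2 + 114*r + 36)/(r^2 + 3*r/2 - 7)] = 8*(-8*r^6 - 36*r^5 + 114*r^4 + 747*r^3 + 1182*r^2 + 6876*r + 11684)/(8*r^6 + 36*r^5 - 114*r^4 - 477*r^3 + 798*r^2 + 1764*r - 2744)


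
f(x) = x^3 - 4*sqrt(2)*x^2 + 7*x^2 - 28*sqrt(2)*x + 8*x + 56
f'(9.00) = 235.58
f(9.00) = 609.41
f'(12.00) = 432.64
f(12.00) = 1598.24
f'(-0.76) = -31.91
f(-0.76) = 80.35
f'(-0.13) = -31.90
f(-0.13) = 60.13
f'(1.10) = -25.01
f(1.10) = 24.20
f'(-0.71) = -31.99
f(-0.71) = 78.75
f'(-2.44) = -20.29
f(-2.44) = 126.57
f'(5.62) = 78.25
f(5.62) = 98.35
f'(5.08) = 59.47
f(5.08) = 61.24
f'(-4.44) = 15.62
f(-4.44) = 135.24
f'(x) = 3*x^2 - 8*sqrt(2)*x + 14*x - 28*sqrt(2) + 8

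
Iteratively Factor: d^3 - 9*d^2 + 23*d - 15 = (d - 1)*(d^2 - 8*d + 15) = (d - 3)*(d - 1)*(d - 5)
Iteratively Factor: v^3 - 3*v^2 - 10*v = (v)*(v^2 - 3*v - 10) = v*(v - 5)*(v + 2)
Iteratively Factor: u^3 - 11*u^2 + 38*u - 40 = (u - 2)*(u^2 - 9*u + 20) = (u - 4)*(u - 2)*(u - 5)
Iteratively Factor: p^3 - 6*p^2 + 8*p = (p - 4)*(p^2 - 2*p) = p*(p - 4)*(p - 2)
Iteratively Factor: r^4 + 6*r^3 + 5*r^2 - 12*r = (r)*(r^3 + 6*r^2 + 5*r - 12) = r*(r + 3)*(r^2 + 3*r - 4) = r*(r + 3)*(r + 4)*(r - 1)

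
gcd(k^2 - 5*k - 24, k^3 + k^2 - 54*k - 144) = k^2 - 5*k - 24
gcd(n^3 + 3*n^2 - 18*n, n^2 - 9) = n - 3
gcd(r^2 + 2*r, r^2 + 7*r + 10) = r + 2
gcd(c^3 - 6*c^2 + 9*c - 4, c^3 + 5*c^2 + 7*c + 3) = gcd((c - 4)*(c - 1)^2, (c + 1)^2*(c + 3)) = 1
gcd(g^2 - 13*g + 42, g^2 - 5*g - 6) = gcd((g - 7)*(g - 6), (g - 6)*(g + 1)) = g - 6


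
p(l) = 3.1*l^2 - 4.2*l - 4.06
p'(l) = 6.2*l - 4.2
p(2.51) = 4.93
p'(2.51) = 11.36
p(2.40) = 3.72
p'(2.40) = 10.68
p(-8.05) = 230.64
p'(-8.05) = -54.11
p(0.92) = -5.30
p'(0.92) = 1.50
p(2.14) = 1.15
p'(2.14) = 9.07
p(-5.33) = 106.39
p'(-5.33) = -37.25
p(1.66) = -2.49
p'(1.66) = 6.09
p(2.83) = 8.88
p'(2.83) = 13.35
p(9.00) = 209.24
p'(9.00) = 51.60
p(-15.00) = 756.44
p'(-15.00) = -97.20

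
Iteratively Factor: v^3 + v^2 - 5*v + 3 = (v - 1)*(v^2 + 2*v - 3) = (v - 1)^2*(v + 3)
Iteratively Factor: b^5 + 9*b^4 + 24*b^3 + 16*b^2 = (b)*(b^4 + 9*b^3 + 24*b^2 + 16*b) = b*(b + 1)*(b^3 + 8*b^2 + 16*b) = b^2*(b + 1)*(b^2 + 8*b + 16) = b^2*(b + 1)*(b + 4)*(b + 4)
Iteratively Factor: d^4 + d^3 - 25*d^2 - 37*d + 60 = (d + 3)*(d^3 - 2*d^2 - 19*d + 20) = (d - 1)*(d + 3)*(d^2 - d - 20) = (d - 5)*(d - 1)*(d + 3)*(d + 4)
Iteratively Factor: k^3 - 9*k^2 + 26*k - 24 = (k - 2)*(k^2 - 7*k + 12) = (k - 3)*(k - 2)*(k - 4)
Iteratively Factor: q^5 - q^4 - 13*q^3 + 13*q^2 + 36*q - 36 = (q + 3)*(q^4 - 4*q^3 - q^2 + 16*q - 12) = (q + 2)*(q + 3)*(q^3 - 6*q^2 + 11*q - 6) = (q - 3)*(q + 2)*(q + 3)*(q^2 - 3*q + 2) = (q - 3)*(q - 1)*(q + 2)*(q + 3)*(q - 2)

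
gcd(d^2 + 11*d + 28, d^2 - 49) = d + 7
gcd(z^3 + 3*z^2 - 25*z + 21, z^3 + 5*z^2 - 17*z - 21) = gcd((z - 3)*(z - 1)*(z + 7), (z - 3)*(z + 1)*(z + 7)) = z^2 + 4*z - 21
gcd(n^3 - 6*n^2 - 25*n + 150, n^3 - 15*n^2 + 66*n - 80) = n - 5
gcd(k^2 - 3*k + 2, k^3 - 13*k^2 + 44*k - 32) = k - 1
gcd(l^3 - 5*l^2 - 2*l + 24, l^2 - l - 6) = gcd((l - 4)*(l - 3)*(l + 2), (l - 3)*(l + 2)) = l^2 - l - 6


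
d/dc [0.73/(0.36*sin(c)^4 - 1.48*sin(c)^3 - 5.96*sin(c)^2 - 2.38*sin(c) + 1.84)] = (-1.0512*sin(c)^3 + 3.2412*sin(c)^2 + 8.7016*sin(c) + 1.7374)*cos(c)/(-0.36*sin(c)^4 + 1.48*sin(c)^3 + 5.96*sin(c)^2 + 2.38*sin(c) - 1.84)^2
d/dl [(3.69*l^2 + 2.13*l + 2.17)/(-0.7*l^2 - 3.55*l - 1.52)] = (-11.6085*l^2 - 8.1796*l + 4.4659)/(0.49*l^4 + 4.97*l^3 + 14.7305*l^2 + 10.792*l + 2.3104)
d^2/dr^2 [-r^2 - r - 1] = -2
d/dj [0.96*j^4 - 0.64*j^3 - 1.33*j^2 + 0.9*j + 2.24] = 3.84*j^3 - 1.92*j^2 - 2.66*j + 0.9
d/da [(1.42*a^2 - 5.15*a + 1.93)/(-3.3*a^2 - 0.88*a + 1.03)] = (-18.2446*a^2 + 15.6632*a - 3.6061)/(10.89*a^4 + 5.808*a^3 - 6.0236*a^2 - 1.8128*a + 1.0609)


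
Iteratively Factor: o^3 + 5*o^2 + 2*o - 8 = (o + 4)*(o^2 + o - 2) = (o - 1)*(o + 4)*(o + 2)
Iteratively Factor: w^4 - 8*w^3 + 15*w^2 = (w - 3)*(w^3 - 5*w^2) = w*(w - 3)*(w^2 - 5*w) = w*(w - 5)*(w - 3)*(w)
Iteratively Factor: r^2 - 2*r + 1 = (r - 1)*(r - 1)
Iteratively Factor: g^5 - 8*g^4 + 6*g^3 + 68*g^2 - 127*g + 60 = (g - 1)*(g^4 - 7*g^3 - g^2 + 67*g - 60) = (g - 4)*(g - 1)*(g^3 - 3*g^2 - 13*g + 15) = (g - 5)*(g - 4)*(g - 1)*(g^2 + 2*g - 3) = (g - 5)*(g - 4)*(g - 1)^2*(g + 3)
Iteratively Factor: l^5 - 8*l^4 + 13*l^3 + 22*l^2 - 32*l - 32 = (l + 1)*(l^4 - 9*l^3 + 22*l^2 - 32) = (l - 4)*(l + 1)*(l^3 - 5*l^2 + 2*l + 8) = (l - 4)*(l - 2)*(l + 1)*(l^2 - 3*l - 4) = (l - 4)*(l - 2)*(l + 1)^2*(l - 4)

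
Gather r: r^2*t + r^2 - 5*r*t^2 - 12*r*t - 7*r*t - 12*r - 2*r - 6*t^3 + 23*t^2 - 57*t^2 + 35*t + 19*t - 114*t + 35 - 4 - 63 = r^2*(t + 1) + r*(-5*t^2 - 19*t - 14) - 6*t^3 - 34*t^2 - 60*t - 32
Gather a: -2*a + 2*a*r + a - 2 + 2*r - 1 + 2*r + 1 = a*(2*r - 1) + 4*r - 2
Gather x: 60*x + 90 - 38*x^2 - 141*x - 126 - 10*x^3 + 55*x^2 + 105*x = -10*x^3 + 17*x^2 + 24*x - 36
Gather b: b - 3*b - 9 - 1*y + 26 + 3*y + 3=-2*b + 2*y + 20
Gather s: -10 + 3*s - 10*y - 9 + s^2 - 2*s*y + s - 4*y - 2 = s^2 + s*(4 - 2*y) - 14*y - 21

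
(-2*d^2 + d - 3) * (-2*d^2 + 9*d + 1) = 4*d^4 - 20*d^3 + 13*d^2 - 26*d - 3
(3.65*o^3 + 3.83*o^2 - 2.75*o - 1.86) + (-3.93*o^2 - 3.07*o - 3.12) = 3.65*o^3 - 0.1*o^2 - 5.82*o - 4.98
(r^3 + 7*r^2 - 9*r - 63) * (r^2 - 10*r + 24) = r^5 - 3*r^4 - 55*r^3 + 195*r^2 + 414*r - 1512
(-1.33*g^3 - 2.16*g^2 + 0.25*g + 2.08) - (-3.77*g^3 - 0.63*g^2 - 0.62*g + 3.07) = 2.44*g^3 - 1.53*g^2 + 0.87*g - 0.99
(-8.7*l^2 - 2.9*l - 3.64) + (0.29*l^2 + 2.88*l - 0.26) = -8.41*l^2 - 0.02*l - 3.9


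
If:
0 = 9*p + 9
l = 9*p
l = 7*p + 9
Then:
No Solution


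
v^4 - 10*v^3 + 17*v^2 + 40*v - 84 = (v - 7)*(v - 3)*(v - 2)*(v + 2)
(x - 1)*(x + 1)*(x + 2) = x^3 + 2*x^2 - x - 2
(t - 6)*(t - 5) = t^2 - 11*t + 30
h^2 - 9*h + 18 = (h - 6)*(h - 3)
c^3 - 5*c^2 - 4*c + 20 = (c - 5)*(c - 2)*(c + 2)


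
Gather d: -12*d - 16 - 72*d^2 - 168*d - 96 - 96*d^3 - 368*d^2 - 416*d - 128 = -96*d^3 - 440*d^2 - 596*d - 240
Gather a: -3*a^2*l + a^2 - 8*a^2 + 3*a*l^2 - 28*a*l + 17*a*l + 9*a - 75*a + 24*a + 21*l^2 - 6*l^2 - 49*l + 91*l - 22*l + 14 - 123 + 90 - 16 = a^2*(-3*l - 7) + a*(3*l^2 - 11*l - 42) + 15*l^2 + 20*l - 35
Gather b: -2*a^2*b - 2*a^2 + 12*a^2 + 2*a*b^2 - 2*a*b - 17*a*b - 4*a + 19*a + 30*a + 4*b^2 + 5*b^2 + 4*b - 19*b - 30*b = 10*a^2 + 45*a + b^2*(2*a + 9) + b*(-2*a^2 - 19*a - 45)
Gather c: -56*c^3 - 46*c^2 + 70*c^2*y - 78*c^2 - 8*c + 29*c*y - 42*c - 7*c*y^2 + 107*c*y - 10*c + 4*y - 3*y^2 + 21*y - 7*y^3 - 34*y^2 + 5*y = -56*c^3 + c^2*(70*y - 124) + c*(-7*y^2 + 136*y - 60) - 7*y^3 - 37*y^2 + 30*y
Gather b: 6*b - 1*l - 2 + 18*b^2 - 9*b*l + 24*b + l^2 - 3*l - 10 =18*b^2 + b*(30 - 9*l) + l^2 - 4*l - 12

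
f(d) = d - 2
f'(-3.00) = 1.00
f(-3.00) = -5.00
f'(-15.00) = 1.00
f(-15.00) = -17.00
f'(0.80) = 1.00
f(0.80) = -1.20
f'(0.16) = 1.00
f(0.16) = -1.84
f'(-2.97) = 1.00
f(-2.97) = -4.97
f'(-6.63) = 1.00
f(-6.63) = -8.63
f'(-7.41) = 1.00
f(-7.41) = -9.41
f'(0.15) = 1.00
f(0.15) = -1.85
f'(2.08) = 1.00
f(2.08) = 0.08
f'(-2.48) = 1.00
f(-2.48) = -4.48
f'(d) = 1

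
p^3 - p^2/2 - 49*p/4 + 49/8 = (p - 7/2)*(p - 1/2)*(p + 7/2)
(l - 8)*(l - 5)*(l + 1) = l^3 - 12*l^2 + 27*l + 40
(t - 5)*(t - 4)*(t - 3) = t^3 - 12*t^2 + 47*t - 60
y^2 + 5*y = y*(y + 5)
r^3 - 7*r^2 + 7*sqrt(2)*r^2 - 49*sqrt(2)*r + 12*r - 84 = (r - 7)*(r + sqrt(2))*(r + 6*sqrt(2))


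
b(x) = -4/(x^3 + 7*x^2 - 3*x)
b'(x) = -4*(-3*x^2 - 14*x + 3)/(x^3 + 7*x^2 - 3*x)^2 = 4*(3*x^2 + 14*x - 3)/(x^2*(x^2 + 7*x - 3)^2)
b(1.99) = -0.13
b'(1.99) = 0.17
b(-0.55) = -1.11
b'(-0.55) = -3.02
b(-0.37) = -1.98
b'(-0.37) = -7.63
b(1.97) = -0.14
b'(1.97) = 0.17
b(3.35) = -0.04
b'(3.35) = 0.03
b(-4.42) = -0.06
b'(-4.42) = -0.01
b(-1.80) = -0.18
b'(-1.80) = -0.15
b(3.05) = -0.05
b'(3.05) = 0.04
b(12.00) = 0.00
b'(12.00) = 0.00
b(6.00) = -0.00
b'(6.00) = 0.00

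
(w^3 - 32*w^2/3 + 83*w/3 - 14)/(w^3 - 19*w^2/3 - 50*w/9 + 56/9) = 3*(w - 3)/(3*w + 4)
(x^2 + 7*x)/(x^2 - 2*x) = (x + 7)/(x - 2)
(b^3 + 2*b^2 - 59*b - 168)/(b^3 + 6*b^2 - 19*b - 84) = (b - 8)/(b - 4)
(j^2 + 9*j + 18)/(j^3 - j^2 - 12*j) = (j + 6)/(j*(j - 4))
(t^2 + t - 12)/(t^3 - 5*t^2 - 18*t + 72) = 1/(t - 6)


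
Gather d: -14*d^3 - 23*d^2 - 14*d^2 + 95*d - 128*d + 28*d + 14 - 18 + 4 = -14*d^3 - 37*d^2 - 5*d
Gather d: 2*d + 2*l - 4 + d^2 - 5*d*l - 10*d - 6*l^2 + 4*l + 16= d^2 + d*(-5*l - 8) - 6*l^2 + 6*l + 12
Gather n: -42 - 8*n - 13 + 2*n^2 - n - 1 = 2*n^2 - 9*n - 56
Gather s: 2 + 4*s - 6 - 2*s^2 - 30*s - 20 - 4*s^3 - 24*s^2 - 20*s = -4*s^3 - 26*s^2 - 46*s - 24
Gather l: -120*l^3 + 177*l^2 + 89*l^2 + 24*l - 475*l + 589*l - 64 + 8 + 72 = -120*l^3 + 266*l^2 + 138*l + 16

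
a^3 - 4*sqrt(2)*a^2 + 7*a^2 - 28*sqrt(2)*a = a*(a + 7)*(a - 4*sqrt(2))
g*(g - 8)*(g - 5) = g^3 - 13*g^2 + 40*g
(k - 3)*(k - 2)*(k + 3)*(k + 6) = k^4 + 4*k^3 - 21*k^2 - 36*k + 108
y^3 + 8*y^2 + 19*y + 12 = (y + 1)*(y + 3)*(y + 4)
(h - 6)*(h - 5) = h^2 - 11*h + 30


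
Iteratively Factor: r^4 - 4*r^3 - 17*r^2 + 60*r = (r + 4)*(r^3 - 8*r^2 + 15*r) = (r - 3)*(r + 4)*(r^2 - 5*r) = r*(r - 3)*(r + 4)*(r - 5)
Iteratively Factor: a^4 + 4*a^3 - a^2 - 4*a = (a + 4)*(a^3 - a) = a*(a + 4)*(a^2 - 1) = a*(a - 1)*(a + 4)*(a + 1)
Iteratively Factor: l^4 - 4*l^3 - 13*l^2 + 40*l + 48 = (l + 3)*(l^3 - 7*l^2 + 8*l + 16) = (l - 4)*(l + 3)*(l^2 - 3*l - 4) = (l - 4)*(l + 1)*(l + 3)*(l - 4)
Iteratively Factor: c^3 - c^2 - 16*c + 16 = (c - 4)*(c^2 + 3*c - 4) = (c - 4)*(c + 4)*(c - 1)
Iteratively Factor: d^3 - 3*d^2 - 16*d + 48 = (d - 4)*(d^2 + d - 12) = (d - 4)*(d - 3)*(d + 4)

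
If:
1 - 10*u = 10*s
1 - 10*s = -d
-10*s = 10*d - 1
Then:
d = 0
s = 1/10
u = 0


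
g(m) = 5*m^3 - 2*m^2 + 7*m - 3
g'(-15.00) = 3442.00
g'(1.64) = 40.78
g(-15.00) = -17433.00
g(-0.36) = -6.01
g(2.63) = 92.53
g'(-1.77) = 61.07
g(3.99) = 310.70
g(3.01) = 136.30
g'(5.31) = 408.70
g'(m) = 15*m^2 - 4*m + 7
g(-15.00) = -17433.00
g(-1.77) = -49.38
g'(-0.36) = 10.38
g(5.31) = 726.38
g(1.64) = 25.16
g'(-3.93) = 254.39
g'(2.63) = 100.23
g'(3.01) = 130.86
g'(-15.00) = 3442.00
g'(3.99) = 229.84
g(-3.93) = -364.89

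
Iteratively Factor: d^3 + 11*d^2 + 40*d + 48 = (d + 4)*(d^2 + 7*d + 12) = (d + 3)*(d + 4)*(d + 4)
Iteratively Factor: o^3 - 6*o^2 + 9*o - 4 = (o - 1)*(o^2 - 5*o + 4) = (o - 4)*(o - 1)*(o - 1)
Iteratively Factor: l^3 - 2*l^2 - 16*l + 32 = (l + 4)*(l^2 - 6*l + 8) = (l - 4)*(l + 4)*(l - 2)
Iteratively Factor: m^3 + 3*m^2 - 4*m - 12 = (m - 2)*(m^2 + 5*m + 6) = (m - 2)*(m + 3)*(m + 2)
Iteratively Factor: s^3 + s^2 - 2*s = (s - 1)*(s^2 + 2*s) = (s - 1)*(s + 2)*(s)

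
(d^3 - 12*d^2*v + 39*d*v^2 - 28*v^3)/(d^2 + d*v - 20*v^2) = (d^2 - 8*d*v + 7*v^2)/(d + 5*v)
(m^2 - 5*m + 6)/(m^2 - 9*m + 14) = (m - 3)/(m - 7)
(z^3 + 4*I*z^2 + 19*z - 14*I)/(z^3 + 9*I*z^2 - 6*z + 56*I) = (z - I)/(z + 4*I)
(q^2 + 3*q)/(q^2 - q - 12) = q/(q - 4)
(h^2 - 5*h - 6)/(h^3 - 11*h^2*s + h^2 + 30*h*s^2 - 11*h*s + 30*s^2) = (h - 6)/(h^2 - 11*h*s + 30*s^2)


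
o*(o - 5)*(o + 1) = o^3 - 4*o^2 - 5*o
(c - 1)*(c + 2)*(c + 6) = c^3 + 7*c^2 + 4*c - 12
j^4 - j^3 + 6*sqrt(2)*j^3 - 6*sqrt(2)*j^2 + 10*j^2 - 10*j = j*(j - 1)*(j + sqrt(2))*(j + 5*sqrt(2))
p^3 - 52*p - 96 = (p - 8)*(p + 2)*(p + 6)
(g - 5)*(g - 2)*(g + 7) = g^3 - 39*g + 70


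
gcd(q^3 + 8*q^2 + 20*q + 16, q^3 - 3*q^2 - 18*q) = 1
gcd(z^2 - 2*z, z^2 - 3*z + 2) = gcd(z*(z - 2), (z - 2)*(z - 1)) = z - 2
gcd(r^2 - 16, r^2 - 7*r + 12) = r - 4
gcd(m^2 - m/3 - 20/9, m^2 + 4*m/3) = m + 4/3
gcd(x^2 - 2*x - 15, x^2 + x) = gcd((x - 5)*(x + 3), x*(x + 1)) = 1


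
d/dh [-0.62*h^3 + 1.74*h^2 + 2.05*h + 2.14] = -1.86*h^2 + 3.48*h + 2.05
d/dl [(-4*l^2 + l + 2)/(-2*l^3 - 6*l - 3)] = ((8*l - 1)*(2*l^3 + 6*l + 3) + 6*(l^2 + 1)*(-4*l^2 + l + 2))/(2*l^3 + 6*l + 3)^2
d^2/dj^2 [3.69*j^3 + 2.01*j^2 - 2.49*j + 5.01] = 22.14*j + 4.02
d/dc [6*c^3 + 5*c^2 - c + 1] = 18*c^2 + 10*c - 1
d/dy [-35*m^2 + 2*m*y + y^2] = 2*m + 2*y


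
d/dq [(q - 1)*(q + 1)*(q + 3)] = 3*q^2 + 6*q - 1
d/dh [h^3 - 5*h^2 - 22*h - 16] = 3*h^2 - 10*h - 22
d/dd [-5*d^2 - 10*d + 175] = -10*d - 10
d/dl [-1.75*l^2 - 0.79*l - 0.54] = -3.5*l - 0.79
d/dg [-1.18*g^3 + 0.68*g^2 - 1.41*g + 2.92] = -3.54*g^2 + 1.36*g - 1.41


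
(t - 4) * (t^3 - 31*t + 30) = t^4 - 4*t^3 - 31*t^2 + 154*t - 120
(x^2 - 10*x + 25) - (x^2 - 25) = 50 - 10*x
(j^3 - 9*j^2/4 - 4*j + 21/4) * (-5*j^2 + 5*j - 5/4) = -5*j^5 + 65*j^4/4 + 15*j^3/2 - 695*j^2/16 + 125*j/4 - 105/16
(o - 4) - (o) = -4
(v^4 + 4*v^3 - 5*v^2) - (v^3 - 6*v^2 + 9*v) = v^4 + 3*v^3 + v^2 - 9*v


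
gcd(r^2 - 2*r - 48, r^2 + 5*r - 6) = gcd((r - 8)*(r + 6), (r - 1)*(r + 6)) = r + 6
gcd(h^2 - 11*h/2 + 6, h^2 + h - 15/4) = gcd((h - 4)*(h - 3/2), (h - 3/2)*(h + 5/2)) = h - 3/2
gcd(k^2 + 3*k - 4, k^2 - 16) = k + 4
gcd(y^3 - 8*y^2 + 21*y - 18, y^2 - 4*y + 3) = y - 3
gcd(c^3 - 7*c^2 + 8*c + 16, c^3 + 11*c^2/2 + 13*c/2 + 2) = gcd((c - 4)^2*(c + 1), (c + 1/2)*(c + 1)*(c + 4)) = c + 1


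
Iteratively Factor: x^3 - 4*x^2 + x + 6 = (x - 3)*(x^2 - x - 2) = (x - 3)*(x + 1)*(x - 2)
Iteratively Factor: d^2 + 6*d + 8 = (d + 4)*(d + 2)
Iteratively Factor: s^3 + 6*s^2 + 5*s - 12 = (s + 4)*(s^2 + 2*s - 3) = (s + 3)*(s + 4)*(s - 1)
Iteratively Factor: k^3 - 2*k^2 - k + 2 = (k - 2)*(k^2 - 1) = (k - 2)*(k - 1)*(k + 1)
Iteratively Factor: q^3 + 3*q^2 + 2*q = (q + 2)*(q^2 + q) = q*(q + 2)*(q + 1)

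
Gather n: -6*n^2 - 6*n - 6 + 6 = -6*n^2 - 6*n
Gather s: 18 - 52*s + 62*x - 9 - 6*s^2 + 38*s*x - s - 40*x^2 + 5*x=-6*s^2 + s*(38*x - 53) - 40*x^2 + 67*x + 9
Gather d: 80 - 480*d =80 - 480*d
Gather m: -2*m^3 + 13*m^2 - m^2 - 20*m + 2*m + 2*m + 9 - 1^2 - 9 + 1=-2*m^3 + 12*m^2 - 16*m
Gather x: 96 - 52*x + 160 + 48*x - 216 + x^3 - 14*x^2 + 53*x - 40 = x^3 - 14*x^2 + 49*x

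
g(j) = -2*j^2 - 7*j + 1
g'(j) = -4*j - 7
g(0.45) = -2.56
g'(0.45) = -8.80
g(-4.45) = -7.46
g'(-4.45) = 10.80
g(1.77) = -17.66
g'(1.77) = -14.08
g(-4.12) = -4.11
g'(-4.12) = 9.48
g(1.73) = -17.10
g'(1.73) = -13.92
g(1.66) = -16.13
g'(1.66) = -13.64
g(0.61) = -4.01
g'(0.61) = -9.44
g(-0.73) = 5.04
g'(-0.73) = -4.08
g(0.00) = 1.00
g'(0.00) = -7.00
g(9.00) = -224.00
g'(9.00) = -43.00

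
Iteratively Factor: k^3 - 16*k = (k - 4)*(k^2 + 4*k) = k*(k - 4)*(k + 4)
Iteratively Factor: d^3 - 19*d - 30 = (d + 3)*(d^2 - 3*d - 10) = (d + 2)*(d + 3)*(d - 5)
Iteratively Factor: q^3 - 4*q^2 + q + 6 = (q + 1)*(q^2 - 5*q + 6) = (q - 2)*(q + 1)*(q - 3)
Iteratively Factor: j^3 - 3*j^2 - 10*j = (j)*(j^2 - 3*j - 10) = j*(j - 5)*(j + 2)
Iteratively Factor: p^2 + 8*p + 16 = (p + 4)*(p + 4)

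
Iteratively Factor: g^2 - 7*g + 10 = (g - 2)*(g - 5)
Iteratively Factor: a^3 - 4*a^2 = (a)*(a^2 - 4*a) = a*(a - 4)*(a)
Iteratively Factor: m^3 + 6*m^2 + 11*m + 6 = (m + 3)*(m^2 + 3*m + 2) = (m + 2)*(m + 3)*(m + 1)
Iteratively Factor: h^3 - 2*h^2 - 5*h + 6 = (h - 3)*(h^2 + h - 2) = (h - 3)*(h - 1)*(h + 2)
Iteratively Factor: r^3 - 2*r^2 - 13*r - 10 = (r - 5)*(r^2 + 3*r + 2) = (r - 5)*(r + 1)*(r + 2)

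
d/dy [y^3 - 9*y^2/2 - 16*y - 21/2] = 3*y^2 - 9*y - 16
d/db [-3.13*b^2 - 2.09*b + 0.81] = -6.26*b - 2.09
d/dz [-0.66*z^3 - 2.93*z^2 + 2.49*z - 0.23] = -1.98*z^2 - 5.86*z + 2.49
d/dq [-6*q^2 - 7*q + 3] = -12*q - 7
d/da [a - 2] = 1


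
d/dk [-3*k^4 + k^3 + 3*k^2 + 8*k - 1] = -12*k^3 + 3*k^2 + 6*k + 8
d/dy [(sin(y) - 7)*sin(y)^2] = (3*sin(y) - 14)*sin(y)*cos(y)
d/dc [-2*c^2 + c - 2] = 1 - 4*c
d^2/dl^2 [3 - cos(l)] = cos(l)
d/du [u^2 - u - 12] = 2*u - 1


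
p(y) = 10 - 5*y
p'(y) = -5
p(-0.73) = 13.65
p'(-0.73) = -5.00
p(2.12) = -0.60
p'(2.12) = -5.00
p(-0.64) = 13.20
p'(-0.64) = -5.00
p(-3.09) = 25.45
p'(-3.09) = -5.00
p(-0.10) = 10.50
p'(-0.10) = -5.00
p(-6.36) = 41.80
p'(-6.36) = -5.00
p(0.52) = 7.40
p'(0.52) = -5.00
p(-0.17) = 10.85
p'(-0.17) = -5.00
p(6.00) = -20.00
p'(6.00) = -5.00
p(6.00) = -20.00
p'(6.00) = -5.00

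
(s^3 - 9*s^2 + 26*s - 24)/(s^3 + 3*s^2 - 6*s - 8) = (s^2 - 7*s + 12)/(s^2 + 5*s + 4)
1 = 1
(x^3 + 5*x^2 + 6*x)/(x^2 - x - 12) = x*(x + 2)/(x - 4)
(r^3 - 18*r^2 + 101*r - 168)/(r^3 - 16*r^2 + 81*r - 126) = (r - 8)/(r - 6)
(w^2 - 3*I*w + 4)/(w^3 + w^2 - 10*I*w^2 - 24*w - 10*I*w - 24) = (w + I)/(w^2 + w*(1 - 6*I) - 6*I)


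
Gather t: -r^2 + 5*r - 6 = -r^2 + 5*r - 6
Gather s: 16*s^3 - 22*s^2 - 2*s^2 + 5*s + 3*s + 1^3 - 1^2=16*s^3 - 24*s^2 + 8*s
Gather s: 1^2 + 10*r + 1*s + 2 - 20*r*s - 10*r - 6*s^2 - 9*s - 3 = -6*s^2 + s*(-20*r - 8)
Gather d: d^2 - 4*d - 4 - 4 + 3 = d^2 - 4*d - 5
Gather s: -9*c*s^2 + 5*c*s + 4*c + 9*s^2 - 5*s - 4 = 4*c + s^2*(9 - 9*c) + s*(5*c - 5) - 4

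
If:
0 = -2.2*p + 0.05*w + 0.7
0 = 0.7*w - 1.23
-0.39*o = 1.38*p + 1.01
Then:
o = -3.86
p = 0.36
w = 1.76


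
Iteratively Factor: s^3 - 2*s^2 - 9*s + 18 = (s - 3)*(s^2 + s - 6) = (s - 3)*(s + 3)*(s - 2)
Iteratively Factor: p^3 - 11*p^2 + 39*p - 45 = (p - 5)*(p^2 - 6*p + 9) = (p - 5)*(p - 3)*(p - 3)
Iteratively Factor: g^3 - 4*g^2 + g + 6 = (g - 2)*(g^2 - 2*g - 3) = (g - 3)*(g - 2)*(g + 1)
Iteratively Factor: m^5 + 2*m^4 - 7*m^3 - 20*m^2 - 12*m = (m - 3)*(m^4 + 5*m^3 + 8*m^2 + 4*m) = (m - 3)*(m + 1)*(m^3 + 4*m^2 + 4*m) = (m - 3)*(m + 1)*(m + 2)*(m^2 + 2*m) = (m - 3)*(m + 1)*(m + 2)^2*(m)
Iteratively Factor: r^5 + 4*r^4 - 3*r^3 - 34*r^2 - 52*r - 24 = (r + 2)*(r^4 + 2*r^3 - 7*r^2 - 20*r - 12) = (r + 2)^2*(r^3 - 7*r - 6) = (r + 1)*(r + 2)^2*(r^2 - r - 6) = (r + 1)*(r + 2)^3*(r - 3)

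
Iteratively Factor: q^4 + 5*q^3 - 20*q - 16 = (q - 2)*(q^3 + 7*q^2 + 14*q + 8) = (q - 2)*(q + 2)*(q^2 + 5*q + 4) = (q - 2)*(q + 2)*(q + 4)*(q + 1)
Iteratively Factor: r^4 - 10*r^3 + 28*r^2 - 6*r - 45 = (r - 5)*(r^3 - 5*r^2 + 3*r + 9) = (r - 5)*(r + 1)*(r^2 - 6*r + 9) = (r - 5)*(r - 3)*(r + 1)*(r - 3)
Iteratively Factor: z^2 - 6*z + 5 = (z - 1)*(z - 5)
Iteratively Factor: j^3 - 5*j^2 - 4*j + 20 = (j + 2)*(j^2 - 7*j + 10) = (j - 2)*(j + 2)*(j - 5)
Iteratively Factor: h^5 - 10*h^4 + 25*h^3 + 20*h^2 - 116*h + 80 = (h - 4)*(h^4 - 6*h^3 + h^2 + 24*h - 20) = (h - 5)*(h - 4)*(h^3 - h^2 - 4*h + 4) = (h - 5)*(h - 4)*(h - 2)*(h^2 + h - 2) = (h - 5)*(h - 4)*(h - 2)*(h - 1)*(h + 2)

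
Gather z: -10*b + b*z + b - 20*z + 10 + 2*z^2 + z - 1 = -9*b + 2*z^2 + z*(b - 19) + 9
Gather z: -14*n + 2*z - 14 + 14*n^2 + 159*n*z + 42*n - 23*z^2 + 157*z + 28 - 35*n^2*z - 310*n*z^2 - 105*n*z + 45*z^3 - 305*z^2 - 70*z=14*n^2 + 28*n + 45*z^3 + z^2*(-310*n - 328) + z*(-35*n^2 + 54*n + 89) + 14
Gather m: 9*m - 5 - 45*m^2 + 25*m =-45*m^2 + 34*m - 5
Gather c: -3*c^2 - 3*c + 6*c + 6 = -3*c^2 + 3*c + 6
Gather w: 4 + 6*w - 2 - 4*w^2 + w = -4*w^2 + 7*w + 2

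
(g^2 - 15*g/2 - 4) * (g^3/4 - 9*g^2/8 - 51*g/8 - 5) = g^5/4 - 3*g^4 + 17*g^3/16 + 757*g^2/16 + 63*g + 20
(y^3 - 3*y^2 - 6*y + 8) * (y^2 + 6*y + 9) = y^5 + 3*y^4 - 15*y^3 - 55*y^2 - 6*y + 72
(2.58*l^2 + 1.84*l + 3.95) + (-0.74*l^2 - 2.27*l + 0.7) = 1.84*l^2 - 0.43*l + 4.65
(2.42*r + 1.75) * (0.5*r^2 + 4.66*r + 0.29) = 1.21*r^3 + 12.1522*r^2 + 8.8568*r + 0.5075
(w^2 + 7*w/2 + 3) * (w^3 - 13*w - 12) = w^5 + 7*w^4/2 - 10*w^3 - 115*w^2/2 - 81*w - 36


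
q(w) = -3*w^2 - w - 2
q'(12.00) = -73.00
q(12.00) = -446.00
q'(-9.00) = 53.00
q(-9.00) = -236.00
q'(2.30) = -14.80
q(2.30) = -20.17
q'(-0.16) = -0.04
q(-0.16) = -1.92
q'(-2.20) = 12.20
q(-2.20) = -14.32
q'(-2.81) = 15.86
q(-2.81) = -22.88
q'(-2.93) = 16.58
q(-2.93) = -24.82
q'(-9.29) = 54.74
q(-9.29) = -251.62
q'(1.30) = -8.80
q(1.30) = -8.37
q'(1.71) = -11.26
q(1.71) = -12.48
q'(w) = -6*w - 1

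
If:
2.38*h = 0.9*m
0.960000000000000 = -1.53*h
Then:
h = -0.63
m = -1.66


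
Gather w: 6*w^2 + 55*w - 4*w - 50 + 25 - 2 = 6*w^2 + 51*w - 27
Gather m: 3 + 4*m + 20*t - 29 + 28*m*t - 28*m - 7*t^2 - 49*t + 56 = m*(28*t - 24) - 7*t^2 - 29*t + 30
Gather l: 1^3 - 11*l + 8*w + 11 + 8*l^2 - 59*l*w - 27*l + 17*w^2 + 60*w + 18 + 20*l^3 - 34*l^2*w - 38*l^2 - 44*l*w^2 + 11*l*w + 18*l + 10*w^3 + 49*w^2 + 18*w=20*l^3 + l^2*(-34*w - 30) + l*(-44*w^2 - 48*w - 20) + 10*w^3 + 66*w^2 + 86*w + 30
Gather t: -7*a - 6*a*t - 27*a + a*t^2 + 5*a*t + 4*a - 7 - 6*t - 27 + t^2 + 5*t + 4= -30*a + t^2*(a + 1) + t*(-a - 1) - 30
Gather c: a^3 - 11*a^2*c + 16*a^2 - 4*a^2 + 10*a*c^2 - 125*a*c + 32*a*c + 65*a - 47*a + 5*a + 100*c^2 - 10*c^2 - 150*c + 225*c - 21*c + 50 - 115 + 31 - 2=a^3 + 12*a^2 + 23*a + c^2*(10*a + 90) + c*(-11*a^2 - 93*a + 54) - 36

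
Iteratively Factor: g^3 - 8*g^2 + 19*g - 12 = (g - 4)*(g^2 - 4*g + 3) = (g - 4)*(g - 3)*(g - 1)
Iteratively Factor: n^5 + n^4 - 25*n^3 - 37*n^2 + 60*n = (n - 1)*(n^4 + 2*n^3 - 23*n^2 - 60*n) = (n - 1)*(n + 3)*(n^3 - n^2 - 20*n) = n*(n - 1)*(n + 3)*(n^2 - n - 20) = n*(n - 1)*(n + 3)*(n + 4)*(n - 5)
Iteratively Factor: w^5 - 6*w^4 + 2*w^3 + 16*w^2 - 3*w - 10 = (w - 1)*(w^4 - 5*w^3 - 3*w^2 + 13*w + 10) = (w - 1)*(w + 1)*(w^3 - 6*w^2 + 3*w + 10) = (w - 5)*(w - 1)*(w + 1)*(w^2 - w - 2) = (w - 5)*(w - 1)*(w + 1)^2*(w - 2)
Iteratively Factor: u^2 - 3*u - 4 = (u + 1)*(u - 4)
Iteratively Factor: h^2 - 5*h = (h)*(h - 5)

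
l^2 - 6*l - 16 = (l - 8)*(l + 2)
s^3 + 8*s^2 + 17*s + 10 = (s + 1)*(s + 2)*(s + 5)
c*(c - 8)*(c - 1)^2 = c^4 - 10*c^3 + 17*c^2 - 8*c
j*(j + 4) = j^2 + 4*j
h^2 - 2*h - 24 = (h - 6)*(h + 4)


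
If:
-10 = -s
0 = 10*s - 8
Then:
No Solution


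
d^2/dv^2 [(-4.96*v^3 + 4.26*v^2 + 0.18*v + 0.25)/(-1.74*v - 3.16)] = (30.033792*v^3 + 163.632384*v^2 + 297.171456*v - 84.611688)/(5.268024*v^3 + 28.701648*v^2 + 52.124832*v + 31.554496)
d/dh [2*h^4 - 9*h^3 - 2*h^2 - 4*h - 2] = 8*h^3 - 27*h^2 - 4*h - 4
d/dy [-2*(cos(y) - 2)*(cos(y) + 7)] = 2*(2*cos(y) + 5)*sin(y)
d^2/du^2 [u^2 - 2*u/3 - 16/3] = 2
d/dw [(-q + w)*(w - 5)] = -q + 2*w - 5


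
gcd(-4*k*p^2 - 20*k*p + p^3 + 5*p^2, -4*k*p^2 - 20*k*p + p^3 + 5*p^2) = -4*k*p^2 - 20*k*p + p^3 + 5*p^2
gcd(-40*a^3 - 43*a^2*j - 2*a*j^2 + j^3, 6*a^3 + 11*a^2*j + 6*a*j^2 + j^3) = a + j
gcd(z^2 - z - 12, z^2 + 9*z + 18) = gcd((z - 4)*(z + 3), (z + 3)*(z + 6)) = z + 3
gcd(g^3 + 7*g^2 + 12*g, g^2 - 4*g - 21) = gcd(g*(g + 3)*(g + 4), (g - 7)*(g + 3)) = g + 3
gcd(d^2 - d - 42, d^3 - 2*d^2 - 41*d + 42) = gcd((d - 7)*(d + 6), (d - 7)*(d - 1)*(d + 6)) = d^2 - d - 42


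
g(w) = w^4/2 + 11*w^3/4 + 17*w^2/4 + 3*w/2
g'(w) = 2*w^3 + 33*w^2/4 + 17*w/2 + 3/2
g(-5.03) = 70.08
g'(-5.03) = -87.05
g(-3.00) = 0.00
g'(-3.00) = -3.75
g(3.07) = 168.64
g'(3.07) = 163.22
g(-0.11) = -0.12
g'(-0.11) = 0.66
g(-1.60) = 0.49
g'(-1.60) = 0.83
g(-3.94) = 12.36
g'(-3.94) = -26.25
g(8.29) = 4232.75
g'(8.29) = 1778.38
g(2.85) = 135.44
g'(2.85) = 139.03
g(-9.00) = 1606.50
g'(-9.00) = -864.75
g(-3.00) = 0.00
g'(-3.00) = -3.75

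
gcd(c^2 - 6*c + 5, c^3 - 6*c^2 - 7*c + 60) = c - 5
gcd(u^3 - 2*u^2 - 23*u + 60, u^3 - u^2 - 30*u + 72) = u^2 - 7*u + 12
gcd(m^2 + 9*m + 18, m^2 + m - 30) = m + 6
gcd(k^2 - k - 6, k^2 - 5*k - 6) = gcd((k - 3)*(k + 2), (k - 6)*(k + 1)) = 1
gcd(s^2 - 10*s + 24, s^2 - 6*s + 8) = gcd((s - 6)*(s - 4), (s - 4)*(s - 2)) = s - 4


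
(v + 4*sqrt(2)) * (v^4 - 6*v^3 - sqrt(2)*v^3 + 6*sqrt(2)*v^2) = v^5 - 6*v^4 + 3*sqrt(2)*v^4 - 18*sqrt(2)*v^3 - 8*v^3 + 48*v^2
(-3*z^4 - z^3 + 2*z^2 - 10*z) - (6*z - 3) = -3*z^4 - z^3 + 2*z^2 - 16*z + 3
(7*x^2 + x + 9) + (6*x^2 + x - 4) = 13*x^2 + 2*x + 5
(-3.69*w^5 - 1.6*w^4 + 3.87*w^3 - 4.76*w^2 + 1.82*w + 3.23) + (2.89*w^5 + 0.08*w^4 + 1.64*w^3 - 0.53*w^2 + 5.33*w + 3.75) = -0.8*w^5 - 1.52*w^4 + 5.51*w^3 - 5.29*w^2 + 7.15*w + 6.98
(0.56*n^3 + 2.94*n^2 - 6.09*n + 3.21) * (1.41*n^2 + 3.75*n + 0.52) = 0.7896*n^5 + 6.2454*n^4 + 2.7293*n^3 - 16.7826*n^2 + 8.8707*n + 1.6692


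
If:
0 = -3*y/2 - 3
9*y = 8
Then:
No Solution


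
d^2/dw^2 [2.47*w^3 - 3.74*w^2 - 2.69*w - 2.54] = 14.82*w - 7.48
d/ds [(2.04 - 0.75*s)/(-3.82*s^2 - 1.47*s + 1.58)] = (-2.865*s^2 + 15.5856*s + 1.8138)/(14.5924*s^4 + 11.2308*s^3 - 9.9103*s^2 - 4.6452*s + 2.4964)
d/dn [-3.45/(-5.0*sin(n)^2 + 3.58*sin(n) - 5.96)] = (12.351 - 34.5*sin(n))*cos(n)/(5.0*sin(n)^2 - 3.58*sin(n) + 5.96)^2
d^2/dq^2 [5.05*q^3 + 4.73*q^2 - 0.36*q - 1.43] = 30.3*q + 9.46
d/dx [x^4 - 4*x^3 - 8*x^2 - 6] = 4*x*(x^2 - 3*x - 4)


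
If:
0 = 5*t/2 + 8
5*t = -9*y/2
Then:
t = -16/5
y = 32/9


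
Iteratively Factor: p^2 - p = (p)*(p - 1)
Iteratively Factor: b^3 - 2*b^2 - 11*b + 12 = (b + 3)*(b^2 - 5*b + 4) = (b - 1)*(b + 3)*(b - 4)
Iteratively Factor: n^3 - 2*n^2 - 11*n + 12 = (n - 1)*(n^2 - n - 12) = (n - 1)*(n + 3)*(n - 4)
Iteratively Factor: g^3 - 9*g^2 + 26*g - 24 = (g - 3)*(g^2 - 6*g + 8) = (g - 4)*(g - 3)*(g - 2)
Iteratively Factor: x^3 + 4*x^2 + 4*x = (x + 2)*(x^2 + 2*x) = (x + 2)^2*(x)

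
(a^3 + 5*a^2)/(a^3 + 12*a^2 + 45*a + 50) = a^2/(a^2 + 7*a + 10)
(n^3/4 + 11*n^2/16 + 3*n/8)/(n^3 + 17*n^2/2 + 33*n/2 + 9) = n*(4*n^2 + 11*n + 6)/(8*(2*n^3 + 17*n^2 + 33*n + 18))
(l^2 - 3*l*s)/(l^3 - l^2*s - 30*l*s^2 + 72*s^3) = l/(l^2 + 2*l*s - 24*s^2)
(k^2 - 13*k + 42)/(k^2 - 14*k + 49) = (k - 6)/(k - 7)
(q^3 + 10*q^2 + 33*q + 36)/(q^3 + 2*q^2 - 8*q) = (q^2 + 6*q + 9)/(q*(q - 2))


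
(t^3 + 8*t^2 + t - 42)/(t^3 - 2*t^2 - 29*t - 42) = (t^2 + 5*t - 14)/(t^2 - 5*t - 14)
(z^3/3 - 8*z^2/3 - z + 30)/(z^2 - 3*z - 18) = z/3 - 5/3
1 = 1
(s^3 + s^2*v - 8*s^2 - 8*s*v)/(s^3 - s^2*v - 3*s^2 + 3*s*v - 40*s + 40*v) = s*(s + v)/(s^2 - s*v + 5*s - 5*v)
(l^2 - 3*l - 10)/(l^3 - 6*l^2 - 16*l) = (l - 5)/(l*(l - 8))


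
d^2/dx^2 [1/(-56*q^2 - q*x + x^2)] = 2*(-56*q^2 - q*x + x^2 - (q - 2*x)^2)/(56*q^2 + q*x - x^2)^3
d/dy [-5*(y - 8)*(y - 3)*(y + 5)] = -15*y^2 + 60*y + 155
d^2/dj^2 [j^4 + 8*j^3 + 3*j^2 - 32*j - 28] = 12*j^2 + 48*j + 6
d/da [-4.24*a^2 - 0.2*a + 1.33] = -8.48*a - 0.2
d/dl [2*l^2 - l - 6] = 4*l - 1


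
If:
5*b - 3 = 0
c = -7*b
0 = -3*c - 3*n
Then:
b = 3/5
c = -21/5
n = 21/5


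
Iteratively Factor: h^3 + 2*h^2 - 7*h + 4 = (h - 1)*(h^2 + 3*h - 4) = (h - 1)*(h + 4)*(h - 1)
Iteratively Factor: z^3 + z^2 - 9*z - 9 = (z + 1)*(z^2 - 9) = (z - 3)*(z + 1)*(z + 3)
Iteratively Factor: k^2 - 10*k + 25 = (k - 5)*(k - 5)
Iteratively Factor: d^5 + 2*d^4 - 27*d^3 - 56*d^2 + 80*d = (d + 4)*(d^4 - 2*d^3 - 19*d^2 + 20*d) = (d + 4)^2*(d^3 - 6*d^2 + 5*d) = (d - 1)*(d + 4)^2*(d^2 - 5*d) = (d - 5)*(d - 1)*(d + 4)^2*(d)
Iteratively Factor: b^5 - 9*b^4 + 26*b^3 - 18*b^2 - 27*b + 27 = (b + 1)*(b^4 - 10*b^3 + 36*b^2 - 54*b + 27) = (b - 3)*(b + 1)*(b^3 - 7*b^2 + 15*b - 9) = (b - 3)^2*(b + 1)*(b^2 - 4*b + 3) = (b - 3)^2*(b - 1)*(b + 1)*(b - 3)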